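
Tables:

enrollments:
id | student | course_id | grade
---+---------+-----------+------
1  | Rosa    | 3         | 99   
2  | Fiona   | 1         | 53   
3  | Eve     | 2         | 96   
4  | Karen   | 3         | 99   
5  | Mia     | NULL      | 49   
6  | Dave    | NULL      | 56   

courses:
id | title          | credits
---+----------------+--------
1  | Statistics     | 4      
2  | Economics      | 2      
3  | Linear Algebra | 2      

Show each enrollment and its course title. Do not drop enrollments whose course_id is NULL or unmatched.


LEFT JOIN keeps every row from enrollments (the left table); where course_id has no match in courses, the course columns become NULL. Walk through each enrollment:
  - enrollment 1 (Rosa): course_id=3 -> matches Linear Algebra
  - enrollment 2 (Fiona): course_id=1 -> matches Statistics
  - enrollment 3 (Eve): course_id=2 -> matches Economics
  - enrollment 4 (Karen): course_id=3 -> matches Linear Algebra
  - enrollment 5 (Mia): course_id=NULL, no match -> kept with NULL
  - enrollment 6 (Dave): course_id=NULL, no match -> kept with NULL
All 6 rows appear; 2 have NULL course.

SQL:
SELECT a.student, b.title AS course
FROM enrollments a
LEFT JOIN courses b ON a.course_id = b.id

Result:
student | course        
--------+---------------
Rosa    | Linear Algebra
Fiona   | Statistics    
Eve     | Economics     
Karen   | Linear Algebra
Mia     | NULL          
Dave    | NULL          


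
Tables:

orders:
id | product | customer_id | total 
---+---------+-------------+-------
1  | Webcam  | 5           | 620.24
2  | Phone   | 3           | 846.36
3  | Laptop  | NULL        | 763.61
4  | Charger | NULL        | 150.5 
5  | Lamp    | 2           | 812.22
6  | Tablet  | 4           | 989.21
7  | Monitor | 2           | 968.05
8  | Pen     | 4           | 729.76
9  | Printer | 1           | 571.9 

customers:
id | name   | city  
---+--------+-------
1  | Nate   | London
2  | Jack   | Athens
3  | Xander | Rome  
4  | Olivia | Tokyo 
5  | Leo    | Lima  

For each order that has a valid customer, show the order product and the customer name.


INNER JOIN keeps only orders rows whose customer_id matches an id in customers. Walk through each order:
  - order 1 (Webcam): customer_id=5 -> matches Leo
  - order 2 (Phone): customer_id=3 -> matches Xander
  - order 3 (Laptop): customer_id=NULL, no match -> dropped
  - order 4 (Charger): customer_id=NULL, no match -> dropped
  - order 5 (Lamp): customer_id=2 -> matches Jack
  - order 6 (Tablet): customer_id=4 -> matches Olivia
  - order 7 (Monitor): customer_id=2 -> matches Jack
  - order 8 (Pen): customer_id=4 -> matches Olivia
  - order 9 (Printer): customer_id=1 -> matches Nate
So 2 of 9 rows are dropped.

SQL:
SELECT a.product, b.name AS customer
FROM orders a
INNER JOIN customers b ON a.customer_id = b.id

Result:
product | customer
--------+---------
Webcam  | Leo     
Phone   | Xander  
Lamp    | Jack    
Tablet  | Olivia  
Monitor | Jack    
Pen     | Olivia  
Printer | Nate    


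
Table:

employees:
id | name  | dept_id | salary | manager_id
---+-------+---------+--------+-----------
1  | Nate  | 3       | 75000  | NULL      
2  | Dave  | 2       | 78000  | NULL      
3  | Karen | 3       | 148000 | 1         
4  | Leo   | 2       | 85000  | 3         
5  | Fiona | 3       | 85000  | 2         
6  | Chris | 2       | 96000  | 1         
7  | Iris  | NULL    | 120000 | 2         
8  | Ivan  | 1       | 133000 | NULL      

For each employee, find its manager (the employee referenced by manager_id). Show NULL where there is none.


This is a self-join: employees is joined to a second copy of itself, matching each row's manager_id to another row's id. Use LEFT JOIN so rows with manager_id=NULL are kept.
  - employee 1 (Nate): manager_id=NULL -> NULL
  - employee 2 (Dave): manager_id=NULL -> NULL
  - employee 3 (Karen): manager_id=1 -> Nate
  - employee 4 (Leo): manager_id=3 -> Karen
  - employee 5 (Fiona): manager_id=2 -> Dave
  - employee 6 (Chris): manager_id=1 -> Nate
  - employee 7 (Iris): manager_id=2 -> Dave
  - employee 8 (Ivan): manager_id=NULL -> NULL

SQL:
SELECT a.name AS item, b.name AS manager
FROM employees a
LEFT JOIN employees b ON a.manager_id = b.id

Result:
item  | manager
------+--------
Nate  | NULL   
Dave  | NULL   
Karen | Nate   
Leo   | Karen  
Fiona | Dave   
Chris | Nate   
Iris  | Dave   
Ivan  | NULL   


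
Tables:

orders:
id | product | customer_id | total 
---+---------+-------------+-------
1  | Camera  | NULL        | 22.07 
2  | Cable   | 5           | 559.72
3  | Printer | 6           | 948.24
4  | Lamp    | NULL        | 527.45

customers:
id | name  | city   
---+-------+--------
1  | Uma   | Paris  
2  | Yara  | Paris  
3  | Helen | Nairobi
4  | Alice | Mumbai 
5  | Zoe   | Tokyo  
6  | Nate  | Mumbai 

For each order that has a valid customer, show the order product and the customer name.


INNER JOIN keeps only orders rows whose customer_id matches an id in customers. Walk through each order:
  - order 1 (Camera): customer_id=NULL, no match -> dropped
  - order 2 (Cable): customer_id=5 -> matches Zoe
  - order 3 (Printer): customer_id=6 -> matches Nate
  - order 4 (Lamp): customer_id=NULL, no match -> dropped
So 2 of 4 rows are dropped.

SQL:
SELECT a.product, b.name AS customer
FROM orders a
INNER JOIN customers b ON a.customer_id = b.id

Result:
product | customer
--------+---------
Cable   | Zoe     
Printer | Nate    


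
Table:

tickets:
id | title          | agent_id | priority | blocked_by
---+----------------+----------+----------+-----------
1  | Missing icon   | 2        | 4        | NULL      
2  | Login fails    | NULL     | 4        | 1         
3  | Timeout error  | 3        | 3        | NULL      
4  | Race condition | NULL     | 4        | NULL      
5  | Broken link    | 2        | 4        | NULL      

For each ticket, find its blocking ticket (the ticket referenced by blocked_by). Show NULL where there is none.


This is a self-join: tickets is joined to a second copy of itself, matching each row's blocked_by to another row's id. Use LEFT JOIN so rows with blocked_by=NULL are kept.
  - ticket 1 (Missing icon): blocked_by=NULL -> NULL
  - ticket 2 (Login fails): blocked_by=1 -> Missing icon
  - ticket 3 (Timeout error): blocked_by=NULL -> NULL
  - ticket 4 (Race condition): blocked_by=NULL -> NULL
  - ticket 5 (Broken link): blocked_by=NULL -> NULL

SQL:
SELECT a.title AS item, b.title AS blocked_by
FROM tickets a
LEFT JOIN tickets b ON a.blocked_by = b.id

Result:
item           | blocked_by  
---------------+-------------
Missing icon   | NULL        
Login fails    | Missing icon
Timeout error  | NULL        
Race condition | NULL        
Broken link    | NULL        


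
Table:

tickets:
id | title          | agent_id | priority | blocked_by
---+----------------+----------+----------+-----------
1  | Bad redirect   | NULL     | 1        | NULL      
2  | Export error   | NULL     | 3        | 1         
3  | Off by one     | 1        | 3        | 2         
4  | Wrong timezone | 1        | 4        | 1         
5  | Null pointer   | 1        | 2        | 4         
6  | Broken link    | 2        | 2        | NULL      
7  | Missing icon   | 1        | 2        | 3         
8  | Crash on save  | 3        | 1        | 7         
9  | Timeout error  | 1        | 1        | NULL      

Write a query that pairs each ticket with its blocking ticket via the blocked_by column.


This is a self-join: tickets is joined to a second copy of itself, matching each row's blocked_by to another row's id. Use LEFT JOIN so rows with blocked_by=NULL are kept.
  - ticket 1 (Bad redirect): blocked_by=NULL -> NULL
  - ticket 2 (Export error): blocked_by=1 -> Bad redirect
  - ticket 3 (Off by one): blocked_by=2 -> Export error
  - ticket 4 (Wrong timezone): blocked_by=1 -> Bad redirect
  - ticket 5 (Null pointer): blocked_by=4 -> Wrong timezone
  - ticket 6 (Broken link): blocked_by=NULL -> NULL
  - ticket 7 (Missing icon): blocked_by=3 -> Off by one
  - ticket 8 (Crash on save): blocked_by=7 -> Missing icon
  - ticket 9 (Timeout error): blocked_by=NULL -> NULL

SQL:
SELECT a.title AS item, b.title AS blocked_by
FROM tickets a
LEFT JOIN tickets b ON a.blocked_by = b.id

Result:
item           | blocked_by    
---------------+---------------
Bad redirect   | NULL          
Export error   | Bad redirect  
Off by one     | Export error  
Wrong timezone | Bad redirect  
Null pointer   | Wrong timezone
Broken link    | NULL          
Missing icon   | Off by one    
Crash on save  | Missing icon  
Timeout error  | NULL          


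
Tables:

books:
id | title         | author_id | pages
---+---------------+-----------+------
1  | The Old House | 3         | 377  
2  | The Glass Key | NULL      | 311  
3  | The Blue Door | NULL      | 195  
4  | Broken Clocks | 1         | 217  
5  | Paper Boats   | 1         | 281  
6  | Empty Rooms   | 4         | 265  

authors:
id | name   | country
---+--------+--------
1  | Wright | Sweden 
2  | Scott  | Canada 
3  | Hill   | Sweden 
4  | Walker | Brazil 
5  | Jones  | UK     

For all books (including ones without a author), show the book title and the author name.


LEFT JOIN keeps every row from books (the left table); where author_id has no match in authors, the author columns become NULL. Walk through each book:
  - book 1 (The Old House): author_id=3 -> matches Hill
  - book 2 (The Glass Key): author_id=NULL, no match -> kept with NULL
  - book 3 (The Blue Door): author_id=NULL, no match -> kept with NULL
  - book 4 (Broken Clocks): author_id=1 -> matches Wright
  - book 5 (Paper Boats): author_id=1 -> matches Wright
  - book 6 (Empty Rooms): author_id=4 -> matches Walker
All 6 rows appear; 2 have NULL author.

SQL:
SELECT a.title, b.name AS author
FROM books a
LEFT JOIN authors b ON a.author_id = b.id

Result:
title         | author
--------------+-------
The Old House | Hill  
The Glass Key | NULL  
The Blue Door | NULL  
Broken Clocks | Wright
Paper Boats   | Wright
Empty Rooms   | Walker


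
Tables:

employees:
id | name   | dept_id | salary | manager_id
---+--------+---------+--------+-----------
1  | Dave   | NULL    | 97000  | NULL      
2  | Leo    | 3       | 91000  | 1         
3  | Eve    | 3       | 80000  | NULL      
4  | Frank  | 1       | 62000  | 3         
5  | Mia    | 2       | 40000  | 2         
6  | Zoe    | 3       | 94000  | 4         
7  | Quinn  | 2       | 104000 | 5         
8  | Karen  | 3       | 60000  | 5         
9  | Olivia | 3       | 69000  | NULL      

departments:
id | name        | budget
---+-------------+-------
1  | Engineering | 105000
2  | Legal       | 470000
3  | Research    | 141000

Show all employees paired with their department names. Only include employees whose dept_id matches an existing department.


INNER JOIN keeps only employees rows whose dept_id matches an id in departments. Walk through each employee:
  - employee 1 (Dave): dept_id=NULL, no match -> dropped
  - employee 2 (Leo): dept_id=3 -> matches Research
  - employee 3 (Eve): dept_id=3 -> matches Research
  - employee 4 (Frank): dept_id=1 -> matches Engineering
  - employee 5 (Mia): dept_id=2 -> matches Legal
  - employee 6 (Zoe): dept_id=3 -> matches Research
  - employee 7 (Quinn): dept_id=2 -> matches Legal
  - employee 8 (Karen): dept_id=3 -> matches Research
  - employee 9 (Olivia): dept_id=3 -> matches Research
So 1 of 9 rows is dropped.

SQL:
SELECT a.name, b.name AS department
FROM employees a
INNER JOIN departments b ON a.dept_id = b.id

Result:
name   | department 
-------+------------
Leo    | Research   
Eve    | Research   
Frank  | Engineering
Mia    | Legal      
Zoe    | Research   
Quinn  | Legal      
Karen  | Research   
Olivia | Research   


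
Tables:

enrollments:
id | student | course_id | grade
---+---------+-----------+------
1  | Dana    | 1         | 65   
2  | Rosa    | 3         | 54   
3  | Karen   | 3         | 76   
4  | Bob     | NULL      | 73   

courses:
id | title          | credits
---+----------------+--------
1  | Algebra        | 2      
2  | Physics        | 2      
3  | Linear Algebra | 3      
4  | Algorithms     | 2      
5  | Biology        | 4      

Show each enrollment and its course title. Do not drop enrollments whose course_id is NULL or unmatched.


LEFT JOIN keeps every row from enrollments (the left table); where course_id has no match in courses, the course columns become NULL. Walk through each enrollment:
  - enrollment 1 (Dana): course_id=1 -> matches Algebra
  - enrollment 2 (Rosa): course_id=3 -> matches Linear Algebra
  - enrollment 3 (Karen): course_id=3 -> matches Linear Algebra
  - enrollment 4 (Bob): course_id=NULL, no match -> kept with NULL
All 4 rows appear; 1 has NULL course.

SQL:
SELECT a.student, b.title AS course
FROM enrollments a
LEFT JOIN courses b ON a.course_id = b.id

Result:
student | course        
--------+---------------
Dana    | Algebra       
Rosa    | Linear Algebra
Karen   | Linear Algebra
Bob     | NULL          


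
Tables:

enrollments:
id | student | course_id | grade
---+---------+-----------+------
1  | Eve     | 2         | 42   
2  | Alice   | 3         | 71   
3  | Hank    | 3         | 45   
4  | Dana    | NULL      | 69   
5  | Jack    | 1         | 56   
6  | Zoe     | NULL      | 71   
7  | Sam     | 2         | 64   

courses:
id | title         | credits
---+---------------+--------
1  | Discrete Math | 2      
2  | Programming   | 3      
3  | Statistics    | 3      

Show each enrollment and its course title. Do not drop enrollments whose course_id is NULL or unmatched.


LEFT JOIN keeps every row from enrollments (the left table); where course_id has no match in courses, the course columns become NULL. Walk through each enrollment:
  - enrollment 1 (Eve): course_id=2 -> matches Programming
  - enrollment 2 (Alice): course_id=3 -> matches Statistics
  - enrollment 3 (Hank): course_id=3 -> matches Statistics
  - enrollment 4 (Dana): course_id=NULL, no match -> kept with NULL
  - enrollment 5 (Jack): course_id=1 -> matches Discrete Math
  - enrollment 6 (Zoe): course_id=NULL, no match -> kept with NULL
  - enrollment 7 (Sam): course_id=2 -> matches Programming
All 7 rows appear; 2 have NULL course.

SQL:
SELECT a.student, b.title AS course
FROM enrollments a
LEFT JOIN courses b ON a.course_id = b.id

Result:
student | course       
--------+--------------
Eve     | Programming  
Alice   | Statistics   
Hank    | Statistics   
Dana    | NULL         
Jack    | Discrete Math
Zoe     | NULL         
Sam     | Programming  


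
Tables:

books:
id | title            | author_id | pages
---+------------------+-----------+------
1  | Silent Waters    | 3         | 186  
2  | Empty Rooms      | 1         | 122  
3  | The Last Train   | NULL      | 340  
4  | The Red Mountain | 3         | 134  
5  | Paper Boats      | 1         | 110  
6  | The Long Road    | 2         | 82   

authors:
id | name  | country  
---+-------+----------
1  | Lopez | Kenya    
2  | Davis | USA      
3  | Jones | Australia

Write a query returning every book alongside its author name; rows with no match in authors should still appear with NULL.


LEFT JOIN keeps every row from books (the left table); where author_id has no match in authors, the author columns become NULL. Walk through each book:
  - book 1 (Silent Waters): author_id=3 -> matches Jones
  - book 2 (Empty Rooms): author_id=1 -> matches Lopez
  - book 3 (The Last Train): author_id=NULL, no match -> kept with NULL
  - book 4 (The Red Mountain): author_id=3 -> matches Jones
  - book 5 (Paper Boats): author_id=1 -> matches Lopez
  - book 6 (The Long Road): author_id=2 -> matches Davis
All 6 rows appear; 1 has NULL author.

SQL:
SELECT a.title, b.name AS author
FROM books a
LEFT JOIN authors b ON a.author_id = b.id

Result:
title            | author
-----------------+-------
Silent Waters    | Jones 
Empty Rooms      | Lopez 
The Last Train   | NULL  
The Red Mountain | Jones 
Paper Boats      | Lopez 
The Long Road    | Davis 


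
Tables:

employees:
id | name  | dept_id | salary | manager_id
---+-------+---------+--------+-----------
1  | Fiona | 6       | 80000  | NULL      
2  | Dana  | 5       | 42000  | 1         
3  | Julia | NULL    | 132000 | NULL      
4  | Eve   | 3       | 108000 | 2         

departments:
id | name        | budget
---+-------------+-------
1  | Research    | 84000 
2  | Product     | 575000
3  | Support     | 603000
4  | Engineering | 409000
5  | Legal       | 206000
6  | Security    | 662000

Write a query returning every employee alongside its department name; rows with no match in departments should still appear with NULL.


LEFT JOIN keeps every row from employees (the left table); where dept_id has no match in departments, the department columns become NULL. Walk through each employee:
  - employee 1 (Fiona): dept_id=6 -> matches Security
  - employee 2 (Dana): dept_id=5 -> matches Legal
  - employee 3 (Julia): dept_id=NULL, no match -> kept with NULL
  - employee 4 (Eve): dept_id=3 -> matches Support
All 4 rows appear; 1 has NULL department.

SQL:
SELECT a.name, b.name AS department
FROM employees a
LEFT JOIN departments b ON a.dept_id = b.id

Result:
name  | department
------+-----------
Fiona | Security  
Dana  | Legal     
Julia | NULL      
Eve   | Support   


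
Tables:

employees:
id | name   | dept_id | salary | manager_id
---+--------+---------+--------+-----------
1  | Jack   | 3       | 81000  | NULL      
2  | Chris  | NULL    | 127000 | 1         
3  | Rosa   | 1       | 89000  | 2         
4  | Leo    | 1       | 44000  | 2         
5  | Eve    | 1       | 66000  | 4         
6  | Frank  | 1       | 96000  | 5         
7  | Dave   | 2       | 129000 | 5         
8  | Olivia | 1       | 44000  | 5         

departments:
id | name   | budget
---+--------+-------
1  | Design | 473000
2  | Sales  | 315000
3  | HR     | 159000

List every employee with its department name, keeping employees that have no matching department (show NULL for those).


LEFT JOIN keeps every row from employees (the left table); where dept_id has no match in departments, the department columns become NULL. Walk through each employee:
  - employee 1 (Jack): dept_id=3 -> matches HR
  - employee 2 (Chris): dept_id=NULL, no match -> kept with NULL
  - employee 3 (Rosa): dept_id=1 -> matches Design
  - employee 4 (Leo): dept_id=1 -> matches Design
  - employee 5 (Eve): dept_id=1 -> matches Design
  - employee 6 (Frank): dept_id=1 -> matches Design
  - employee 7 (Dave): dept_id=2 -> matches Sales
  - employee 8 (Olivia): dept_id=1 -> matches Design
All 8 rows appear; 1 has NULL department.

SQL:
SELECT a.name, b.name AS department
FROM employees a
LEFT JOIN departments b ON a.dept_id = b.id

Result:
name   | department
-------+-----------
Jack   | HR        
Chris  | NULL      
Rosa   | Design    
Leo    | Design    
Eve    | Design    
Frank  | Design    
Dave   | Sales     
Olivia | Design    


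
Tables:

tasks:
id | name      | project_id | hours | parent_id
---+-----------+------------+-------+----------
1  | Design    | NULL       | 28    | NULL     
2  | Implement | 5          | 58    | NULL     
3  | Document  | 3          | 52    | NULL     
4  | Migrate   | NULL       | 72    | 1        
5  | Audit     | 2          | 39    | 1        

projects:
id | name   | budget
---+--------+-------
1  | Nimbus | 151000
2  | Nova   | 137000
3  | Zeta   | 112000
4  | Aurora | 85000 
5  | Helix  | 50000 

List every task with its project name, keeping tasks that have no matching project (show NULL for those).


LEFT JOIN keeps every row from tasks (the left table); where project_id has no match in projects, the project columns become NULL. Walk through each task:
  - task 1 (Design): project_id=NULL, no match -> kept with NULL
  - task 2 (Implement): project_id=5 -> matches Helix
  - task 3 (Document): project_id=3 -> matches Zeta
  - task 4 (Migrate): project_id=NULL, no match -> kept with NULL
  - task 5 (Audit): project_id=2 -> matches Nova
All 5 rows appear; 2 have NULL project.

SQL:
SELECT a.name, b.name AS project
FROM tasks a
LEFT JOIN projects b ON a.project_id = b.id

Result:
name      | project
----------+--------
Design    | NULL   
Implement | Helix  
Document  | Zeta   
Migrate   | NULL   
Audit     | Nova   


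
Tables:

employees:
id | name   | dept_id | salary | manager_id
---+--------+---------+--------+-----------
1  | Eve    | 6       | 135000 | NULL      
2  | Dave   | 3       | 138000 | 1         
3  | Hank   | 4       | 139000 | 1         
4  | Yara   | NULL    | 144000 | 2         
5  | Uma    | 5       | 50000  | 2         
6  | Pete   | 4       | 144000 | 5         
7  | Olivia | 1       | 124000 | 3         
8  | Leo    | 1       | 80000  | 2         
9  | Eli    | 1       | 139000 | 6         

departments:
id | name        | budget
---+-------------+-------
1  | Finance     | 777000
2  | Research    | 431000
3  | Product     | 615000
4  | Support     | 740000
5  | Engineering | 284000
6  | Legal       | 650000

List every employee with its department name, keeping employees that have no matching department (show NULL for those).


LEFT JOIN keeps every row from employees (the left table); where dept_id has no match in departments, the department columns become NULL. Walk through each employee:
  - employee 1 (Eve): dept_id=6 -> matches Legal
  - employee 2 (Dave): dept_id=3 -> matches Product
  - employee 3 (Hank): dept_id=4 -> matches Support
  - employee 4 (Yara): dept_id=NULL, no match -> kept with NULL
  - employee 5 (Uma): dept_id=5 -> matches Engineering
  - employee 6 (Pete): dept_id=4 -> matches Support
  - employee 7 (Olivia): dept_id=1 -> matches Finance
  - employee 8 (Leo): dept_id=1 -> matches Finance
  - employee 9 (Eli): dept_id=1 -> matches Finance
All 9 rows appear; 1 has NULL department.

SQL:
SELECT a.name, b.name AS department
FROM employees a
LEFT JOIN departments b ON a.dept_id = b.id

Result:
name   | department 
-------+------------
Eve    | Legal      
Dave   | Product    
Hank   | Support    
Yara   | NULL       
Uma    | Engineering
Pete   | Support    
Olivia | Finance    
Leo    | Finance    
Eli    | Finance    


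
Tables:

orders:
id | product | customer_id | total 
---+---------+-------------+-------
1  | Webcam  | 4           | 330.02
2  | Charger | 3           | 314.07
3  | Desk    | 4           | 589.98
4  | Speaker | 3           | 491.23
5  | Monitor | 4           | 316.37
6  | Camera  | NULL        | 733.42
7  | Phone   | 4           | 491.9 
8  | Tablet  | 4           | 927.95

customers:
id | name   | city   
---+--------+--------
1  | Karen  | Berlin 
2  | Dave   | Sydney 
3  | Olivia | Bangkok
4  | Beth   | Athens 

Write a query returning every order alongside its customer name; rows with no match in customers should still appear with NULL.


LEFT JOIN keeps every row from orders (the left table); where customer_id has no match in customers, the customer columns become NULL. Walk through each order:
  - order 1 (Webcam): customer_id=4 -> matches Beth
  - order 2 (Charger): customer_id=3 -> matches Olivia
  - order 3 (Desk): customer_id=4 -> matches Beth
  - order 4 (Speaker): customer_id=3 -> matches Olivia
  - order 5 (Monitor): customer_id=4 -> matches Beth
  - order 6 (Camera): customer_id=NULL, no match -> kept with NULL
  - order 7 (Phone): customer_id=4 -> matches Beth
  - order 8 (Tablet): customer_id=4 -> matches Beth
All 8 rows appear; 1 has NULL customer.

SQL:
SELECT a.product, b.name AS customer
FROM orders a
LEFT JOIN customers b ON a.customer_id = b.id

Result:
product | customer
--------+---------
Webcam  | Beth    
Charger | Olivia  
Desk    | Beth    
Speaker | Olivia  
Monitor | Beth    
Camera  | NULL    
Phone   | Beth    
Tablet  | Beth    


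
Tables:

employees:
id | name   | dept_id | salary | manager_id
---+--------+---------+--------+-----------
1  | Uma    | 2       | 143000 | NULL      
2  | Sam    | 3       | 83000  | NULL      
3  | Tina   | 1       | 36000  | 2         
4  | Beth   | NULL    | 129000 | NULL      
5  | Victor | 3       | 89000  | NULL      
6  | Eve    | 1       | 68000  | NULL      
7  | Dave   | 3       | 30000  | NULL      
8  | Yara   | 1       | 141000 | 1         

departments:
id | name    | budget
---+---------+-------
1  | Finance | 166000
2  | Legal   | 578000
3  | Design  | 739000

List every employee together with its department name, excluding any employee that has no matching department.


INNER JOIN keeps only employees rows whose dept_id matches an id in departments. Walk through each employee:
  - employee 1 (Uma): dept_id=2 -> matches Legal
  - employee 2 (Sam): dept_id=3 -> matches Design
  - employee 3 (Tina): dept_id=1 -> matches Finance
  - employee 4 (Beth): dept_id=NULL, no match -> dropped
  - employee 5 (Victor): dept_id=3 -> matches Design
  - employee 6 (Eve): dept_id=1 -> matches Finance
  - employee 7 (Dave): dept_id=3 -> matches Design
  - employee 8 (Yara): dept_id=1 -> matches Finance
So 1 of 8 rows is dropped.

SQL:
SELECT a.name, b.name AS department
FROM employees a
INNER JOIN departments b ON a.dept_id = b.id

Result:
name   | department
-------+-----------
Uma    | Legal     
Sam    | Design    
Tina   | Finance   
Victor | Design    
Eve    | Finance   
Dave   | Design    
Yara   | Finance   


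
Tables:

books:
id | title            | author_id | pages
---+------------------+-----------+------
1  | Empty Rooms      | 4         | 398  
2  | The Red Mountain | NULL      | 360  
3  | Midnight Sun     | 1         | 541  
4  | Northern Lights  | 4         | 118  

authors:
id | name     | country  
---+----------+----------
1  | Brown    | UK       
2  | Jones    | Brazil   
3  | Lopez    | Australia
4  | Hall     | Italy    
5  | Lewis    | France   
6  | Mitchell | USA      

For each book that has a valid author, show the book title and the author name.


INNER JOIN keeps only books rows whose author_id matches an id in authors. Walk through each book:
  - book 1 (Empty Rooms): author_id=4 -> matches Hall
  - book 2 (The Red Mountain): author_id=NULL, no match -> dropped
  - book 3 (Midnight Sun): author_id=1 -> matches Brown
  - book 4 (Northern Lights): author_id=4 -> matches Hall
So 1 of 4 rows is dropped.

SQL:
SELECT a.title, b.name AS author
FROM books a
INNER JOIN authors b ON a.author_id = b.id

Result:
title           | author
----------------+-------
Empty Rooms     | Hall  
Midnight Sun    | Brown 
Northern Lights | Hall  


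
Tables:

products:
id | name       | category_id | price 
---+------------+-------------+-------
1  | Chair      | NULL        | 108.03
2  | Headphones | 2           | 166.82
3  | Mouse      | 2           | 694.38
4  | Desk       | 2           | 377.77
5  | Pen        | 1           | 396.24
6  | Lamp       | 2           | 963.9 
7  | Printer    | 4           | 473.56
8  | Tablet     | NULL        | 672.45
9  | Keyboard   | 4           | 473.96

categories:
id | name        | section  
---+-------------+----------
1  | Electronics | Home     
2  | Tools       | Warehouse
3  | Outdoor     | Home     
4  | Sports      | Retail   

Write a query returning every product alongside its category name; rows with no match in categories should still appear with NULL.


LEFT JOIN keeps every row from products (the left table); where category_id has no match in categories, the category columns become NULL. Walk through each product:
  - product 1 (Chair): category_id=NULL, no match -> kept with NULL
  - product 2 (Headphones): category_id=2 -> matches Tools
  - product 3 (Mouse): category_id=2 -> matches Tools
  - product 4 (Desk): category_id=2 -> matches Tools
  - product 5 (Pen): category_id=1 -> matches Electronics
  - product 6 (Lamp): category_id=2 -> matches Tools
  - product 7 (Printer): category_id=4 -> matches Sports
  - product 8 (Tablet): category_id=NULL, no match -> kept with NULL
  - product 9 (Keyboard): category_id=4 -> matches Sports
All 9 rows appear; 2 have NULL category.

SQL:
SELECT a.name, b.name AS category
FROM products a
LEFT JOIN categories b ON a.category_id = b.id

Result:
name       | category   
-----------+------------
Chair      | NULL       
Headphones | Tools      
Mouse      | Tools      
Desk       | Tools      
Pen        | Electronics
Lamp       | Tools      
Printer    | Sports     
Tablet     | NULL       
Keyboard   | Sports     


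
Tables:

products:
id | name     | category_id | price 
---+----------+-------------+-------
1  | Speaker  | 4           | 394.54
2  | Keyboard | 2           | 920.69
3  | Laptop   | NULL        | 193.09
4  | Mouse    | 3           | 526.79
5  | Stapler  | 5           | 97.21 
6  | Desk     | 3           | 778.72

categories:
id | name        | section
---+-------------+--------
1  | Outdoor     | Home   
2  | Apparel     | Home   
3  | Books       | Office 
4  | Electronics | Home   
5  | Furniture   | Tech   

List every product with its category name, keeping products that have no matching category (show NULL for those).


LEFT JOIN keeps every row from products (the left table); where category_id has no match in categories, the category columns become NULL. Walk through each product:
  - product 1 (Speaker): category_id=4 -> matches Electronics
  - product 2 (Keyboard): category_id=2 -> matches Apparel
  - product 3 (Laptop): category_id=NULL, no match -> kept with NULL
  - product 4 (Mouse): category_id=3 -> matches Books
  - product 5 (Stapler): category_id=5 -> matches Furniture
  - product 6 (Desk): category_id=3 -> matches Books
All 6 rows appear; 1 has NULL category.

SQL:
SELECT a.name, b.name AS category
FROM products a
LEFT JOIN categories b ON a.category_id = b.id

Result:
name     | category   
---------+------------
Speaker  | Electronics
Keyboard | Apparel    
Laptop   | NULL       
Mouse    | Books      
Stapler  | Furniture  
Desk     | Books      


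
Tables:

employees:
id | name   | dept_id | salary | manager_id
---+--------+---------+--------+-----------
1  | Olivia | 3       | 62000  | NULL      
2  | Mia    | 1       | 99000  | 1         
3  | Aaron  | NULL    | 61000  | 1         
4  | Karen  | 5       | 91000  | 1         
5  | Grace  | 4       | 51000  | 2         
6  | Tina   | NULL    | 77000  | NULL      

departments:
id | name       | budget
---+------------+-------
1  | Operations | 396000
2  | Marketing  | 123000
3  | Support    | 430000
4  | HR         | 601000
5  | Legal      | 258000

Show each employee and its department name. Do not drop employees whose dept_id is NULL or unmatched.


LEFT JOIN keeps every row from employees (the left table); where dept_id has no match in departments, the department columns become NULL. Walk through each employee:
  - employee 1 (Olivia): dept_id=3 -> matches Support
  - employee 2 (Mia): dept_id=1 -> matches Operations
  - employee 3 (Aaron): dept_id=NULL, no match -> kept with NULL
  - employee 4 (Karen): dept_id=5 -> matches Legal
  - employee 5 (Grace): dept_id=4 -> matches HR
  - employee 6 (Tina): dept_id=NULL, no match -> kept with NULL
All 6 rows appear; 2 have NULL department.

SQL:
SELECT a.name, b.name AS department
FROM employees a
LEFT JOIN departments b ON a.dept_id = b.id

Result:
name   | department
-------+-----------
Olivia | Support   
Mia    | Operations
Aaron  | NULL      
Karen  | Legal     
Grace  | HR        
Tina   | NULL      


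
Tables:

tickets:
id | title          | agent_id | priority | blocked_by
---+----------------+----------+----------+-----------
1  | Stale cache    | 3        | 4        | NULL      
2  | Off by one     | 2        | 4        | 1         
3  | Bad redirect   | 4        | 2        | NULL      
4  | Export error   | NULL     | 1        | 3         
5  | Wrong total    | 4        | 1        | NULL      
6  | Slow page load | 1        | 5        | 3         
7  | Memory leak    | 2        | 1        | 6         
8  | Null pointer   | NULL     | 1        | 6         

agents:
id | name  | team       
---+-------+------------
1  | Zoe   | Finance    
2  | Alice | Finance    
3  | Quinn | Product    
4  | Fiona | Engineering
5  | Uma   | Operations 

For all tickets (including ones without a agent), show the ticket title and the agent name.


LEFT JOIN keeps every row from tickets (the left table); where agent_id has no match in agents, the agent columns become NULL. Walk through each ticket:
  - ticket 1 (Stale cache): agent_id=3 -> matches Quinn
  - ticket 2 (Off by one): agent_id=2 -> matches Alice
  - ticket 3 (Bad redirect): agent_id=4 -> matches Fiona
  - ticket 4 (Export error): agent_id=NULL, no match -> kept with NULL
  - ticket 5 (Wrong total): agent_id=4 -> matches Fiona
  - ticket 6 (Slow page load): agent_id=1 -> matches Zoe
  - ticket 7 (Memory leak): agent_id=2 -> matches Alice
  - ticket 8 (Null pointer): agent_id=NULL, no match -> kept with NULL
All 8 rows appear; 2 have NULL agent.

SQL:
SELECT a.title, b.name AS agent
FROM tickets a
LEFT JOIN agents b ON a.agent_id = b.id

Result:
title          | agent
---------------+------
Stale cache    | Quinn
Off by one     | Alice
Bad redirect   | Fiona
Export error   | NULL 
Wrong total    | Fiona
Slow page load | Zoe  
Memory leak    | Alice
Null pointer   | NULL 


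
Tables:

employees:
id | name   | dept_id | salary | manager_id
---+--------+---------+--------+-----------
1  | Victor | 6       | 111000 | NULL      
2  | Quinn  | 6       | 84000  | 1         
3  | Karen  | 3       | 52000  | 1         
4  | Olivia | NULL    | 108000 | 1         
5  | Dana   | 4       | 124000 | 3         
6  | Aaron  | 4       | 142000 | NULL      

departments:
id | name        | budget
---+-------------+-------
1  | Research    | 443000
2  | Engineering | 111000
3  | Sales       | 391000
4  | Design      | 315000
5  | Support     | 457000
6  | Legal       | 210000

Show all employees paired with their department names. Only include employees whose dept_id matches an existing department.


INNER JOIN keeps only employees rows whose dept_id matches an id in departments. Walk through each employee:
  - employee 1 (Victor): dept_id=6 -> matches Legal
  - employee 2 (Quinn): dept_id=6 -> matches Legal
  - employee 3 (Karen): dept_id=3 -> matches Sales
  - employee 4 (Olivia): dept_id=NULL, no match -> dropped
  - employee 5 (Dana): dept_id=4 -> matches Design
  - employee 6 (Aaron): dept_id=4 -> matches Design
So 1 of 6 rows is dropped.

SQL:
SELECT a.name, b.name AS department
FROM employees a
INNER JOIN departments b ON a.dept_id = b.id

Result:
name   | department
-------+-----------
Victor | Legal     
Quinn  | Legal     
Karen  | Sales     
Dana   | Design    
Aaron  | Design    


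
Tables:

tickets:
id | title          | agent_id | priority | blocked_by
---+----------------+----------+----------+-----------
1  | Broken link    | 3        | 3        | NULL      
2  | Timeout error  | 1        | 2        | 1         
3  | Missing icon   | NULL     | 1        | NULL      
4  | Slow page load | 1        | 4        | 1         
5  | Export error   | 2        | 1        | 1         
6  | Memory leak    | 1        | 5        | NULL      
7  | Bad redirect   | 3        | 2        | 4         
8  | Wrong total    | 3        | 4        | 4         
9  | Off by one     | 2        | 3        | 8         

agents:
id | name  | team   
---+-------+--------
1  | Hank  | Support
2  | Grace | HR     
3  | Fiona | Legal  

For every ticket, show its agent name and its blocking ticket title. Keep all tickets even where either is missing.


Two LEFT JOINs from the same base table tickets: one to agents via agent_id, one to tickets itself via blocked_by. Both are LEFT so every ticket is preserved.
Match against agents:
  - ticket 1 (Broken link): agent_id=3 -> matches Fiona
  - ticket 2 (Timeout error): agent_id=1 -> matches Hank
  - ticket 3 (Missing icon): agent_id=NULL, no match -> kept with NULL
  - ticket 4 (Slow page load): agent_id=1 -> matches Hank
  - ticket 5 (Export error): agent_id=2 -> matches Grace
  - ticket 6 (Memory leak): agent_id=1 -> matches Hank
  - ticket 7 (Bad redirect): agent_id=3 -> matches Fiona
  - ticket 8 (Wrong total): agent_id=3 -> matches Fiona
  - ticket 9 (Off by one): agent_id=2 -> matches Grace
Match against tickets (self):
  - ticket 1 (Broken link): blocked_by=NULL -> NULL
  - ticket 2 (Timeout error): blocked_by=1 -> Broken link
  - ticket 3 (Missing icon): blocked_by=NULL -> NULL
  - ticket 4 (Slow page load): blocked_by=1 -> Broken link
  - ticket 5 (Export error): blocked_by=1 -> Broken link
  - ticket 6 (Memory leak): blocked_by=NULL -> NULL
  - ticket 7 (Bad redirect): blocked_by=4 -> Slow page load
  - ticket 8 (Wrong total): blocked_by=4 -> Slow page load
  - ticket 9 (Off by one): blocked_by=8 -> Wrong total

SQL:
SELECT a.title, b.name AS agent, c.title AS blocked_by
FROM tickets a
LEFT JOIN agents b ON a.agent_id = b.id
LEFT JOIN tickets c ON a.blocked_by = c.id

Result:
title          | agent | blocked_by    
---------------+-------+---------------
Broken link    | Fiona | NULL          
Timeout error  | Hank  | Broken link   
Missing icon   | NULL  | NULL          
Slow page load | Hank  | Broken link   
Export error   | Grace | Broken link   
Memory leak    | Hank  | NULL          
Bad redirect   | Fiona | Slow page load
Wrong total    | Fiona | Slow page load
Off by one     | Grace | Wrong total   


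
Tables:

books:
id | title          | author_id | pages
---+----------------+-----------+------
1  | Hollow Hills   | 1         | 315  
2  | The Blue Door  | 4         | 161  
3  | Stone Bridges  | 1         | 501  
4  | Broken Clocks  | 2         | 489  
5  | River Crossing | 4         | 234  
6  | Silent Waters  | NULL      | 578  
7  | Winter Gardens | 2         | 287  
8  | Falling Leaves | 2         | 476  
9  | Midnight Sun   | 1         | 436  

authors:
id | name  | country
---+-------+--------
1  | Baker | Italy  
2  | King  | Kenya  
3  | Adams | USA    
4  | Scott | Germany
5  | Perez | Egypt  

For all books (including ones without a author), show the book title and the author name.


LEFT JOIN keeps every row from books (the left table); where author_id has no match in authors, the author columns become NULL. Walk through each book:
  - book 1 (Hollow Hills): author_id=1 -> matches Baker
  - book 2 (The Blue Door): author_id=4 -> matches Scott
  - book 3 (Stone Bridges): author_id=1 -> matches Baker
  - book 4 (Broken Clocks): author_id=2 -> matches King
  - book 5 (River Crossing): author_id=4 -> matches Scott
  - book 6 (Silent Waters): author_id=NULL, no match -> kept with NULL
  - book 7 (Winter Gardens): author_id=2 -> matches King
  - book 8 (Falling Leaves): author_id=2 -> matches King
  - book 9 (Midnight Sun): author_id=1 -> matches Baker
All 9 rows appear; 1 has NULL author.

SQL:
SELECT a.title, b.name AS author
FROM books a
LEFT JOIN authors b ON a.author_id = b.id

Result:
title          | author
---------------+-------
Hollow Hills   | Baker 
The Blue Door  | Scott 
Stone Bridges  | Baker 
Broken Clocks  | King  
River Crossing | Scott 
Silent Waters  | NULL  
Winter Gardens | King  
Falling Leaves | King  
Midnight Sun   | Baker 


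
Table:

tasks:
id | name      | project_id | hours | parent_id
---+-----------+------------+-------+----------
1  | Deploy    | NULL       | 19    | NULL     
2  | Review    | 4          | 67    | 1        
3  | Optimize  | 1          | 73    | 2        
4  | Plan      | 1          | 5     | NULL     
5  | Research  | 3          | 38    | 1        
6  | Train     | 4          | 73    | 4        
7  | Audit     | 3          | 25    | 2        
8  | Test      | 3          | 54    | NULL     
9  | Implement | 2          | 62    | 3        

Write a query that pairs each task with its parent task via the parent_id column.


This is a self-join: tasks is joined to a second copy of itself, matching each row's parent_id to another row's id. Use LEFT JOIN so rows with parent_id=NULL are kept.
  - task 1 (Deploy): parent_id=NULL -> NULL
  - task 2 (Review): parent_id=1 -> Deploy
  - task 3 (Optimize): parent_id=2 -> Review
  - task 4 (Plan): parent_id=NULL -> NULL
  - task 5 (Research): parent_id=1 -> Deploy
  - task 6 (Train): parent_id=4 -> Plan
  - task 7 (Audit): parent_id=2 -> Review
  - task 8 (Test): parent_id=NULL -> NULL
  - task 9 (Implement): parent_id=3 -> Optimize

SQL:
SELECT a.name AS item, b.name AS parent
FROM tasks a
LEFT JOIN tasks b ON a.parent_id = b.id

Result:
item      | parent  
----------+---------
Deploy    | NULL    
Review    | Deploy  
Optimize  | Review  
Plan      | NULL    
Research  | Deploy  
Train     | Plan    
Audit     | Review  
Test      | NULL    
Implement | Optimize
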